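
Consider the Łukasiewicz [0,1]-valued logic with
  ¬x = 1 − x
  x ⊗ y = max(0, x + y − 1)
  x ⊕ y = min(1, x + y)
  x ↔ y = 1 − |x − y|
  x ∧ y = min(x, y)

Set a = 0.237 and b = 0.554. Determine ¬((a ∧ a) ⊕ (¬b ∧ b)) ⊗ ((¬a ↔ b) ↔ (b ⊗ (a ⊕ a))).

a ∧ a = min(0.237, 0.237) = 0.237
¬b = 1 − 0.554 = 0.446
¬b ∧ b = min(0.446, 0.554) = 0.446
(a ∧ a) ⊕ (¬b ∧ b) = min(1, 0.237 + 0.446) = min(1, 0.683) = 0.683
¬((a ∧ a) ⊕ (¬b ∧ b)) = 1 − 0.683 = 0.317
¬a = 1 − 0.237 = 0.763
¬a ↔ b = 1 − |0.763 − 0.554| = 1 − 0.209 = 0.791
a ⊕ a = min(1, 0.237 + 0.237) = min(1, 0.474) = 0.474
b ⊗ (a ⊕ a) = max(0, 0.554 + 0.474 − 1) = max(0, 0.028) = 0.028
(¬a ↔ b) ↔ (b ⊗ (a ⊕ a)) = 1 − |0.791 − 0.028| = 1 − 0.763 = 0.237
¬((a ∧ a) ⊕ (¬b ∧ b)) ⊗ ((¬a ↔ b) ↔ (b ⊗ (a ⊕ a))) = max(0, 0.317 + 0.237 − 1) = max(0, -0.446) = 0.000

0.000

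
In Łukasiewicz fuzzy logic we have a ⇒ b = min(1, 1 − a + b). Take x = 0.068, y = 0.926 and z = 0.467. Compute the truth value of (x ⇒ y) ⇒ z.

x ⇒ y = min(1, 1 − 0.068 + 0.926) = min(1, 1.858) = 1.000
(x ⇒ y) ⇒ z = min(1, 1 − 1.000 + 0.467) = min(1, 0.467) = 0.467

0.467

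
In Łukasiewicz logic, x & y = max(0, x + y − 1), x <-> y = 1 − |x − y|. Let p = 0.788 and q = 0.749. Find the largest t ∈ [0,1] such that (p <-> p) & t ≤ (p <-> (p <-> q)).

0.827

p <-> p = 1 − |0.788 − 0.788| = 1 − 0.000 = 1.000
So the left factor is p <-> p = 1.000.
p <-> q = 1 − |0.788 − 0.749| = 1 − 0.039 = 0.961
p <-> (p <-> q) = 1 − |0.788 − 0.961| = 1 − 0.173 = 0.827
So the right-hand bound is p <-> (p <-> q) = 0.827.
The residuum of the Łukasiewicz t-norm gives the supremum: min(1, 1 − 1.000 + 0.827).
1 − 1.000 + 0.827 = 0.827, so t = min(1, 0.827) = 0.827.
Check: 1.000 & 0.827 = max(0, 0.827) = 0.827 ≤ 0.827.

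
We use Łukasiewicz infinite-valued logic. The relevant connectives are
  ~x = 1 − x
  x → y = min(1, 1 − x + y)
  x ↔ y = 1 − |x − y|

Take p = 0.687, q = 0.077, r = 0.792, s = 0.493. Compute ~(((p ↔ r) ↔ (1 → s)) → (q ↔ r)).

p ↔ r = 1 − |0.687 − 0.792| = 1 − 0.105 = 0.895
1 → s = min(1, 1 − 1.000 + 0.493) = min(1, 0.493) = 0.493
(p ↔ r) ↔ (1 → s) = 1 − |0.895 − 0.493| = 1 − 0.402 = 0.598
q ↔ r = 1 − |0.077 − 0.792| = 1 − 0.715 = 0.285
((p ↔ r) ↔ (1 → s)) → (q ↔ r) = min(1, 1 − 0.598 + 0.285) = min(1, 0.687) = 0.687
~(((p ↔ r) ↔ (1 → s)) → (q ↔ r)) = 1 − 0.687 = 0.313

0.313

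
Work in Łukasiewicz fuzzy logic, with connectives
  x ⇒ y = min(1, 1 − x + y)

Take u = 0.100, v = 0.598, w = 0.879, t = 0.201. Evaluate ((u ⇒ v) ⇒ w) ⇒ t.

0.322

u ⇒ v = min(1, 1 − 0.100 + 0.598) = min(1, 1.498) = 1.000
(u ⇒ v) ⇒ w = min(1, 1 − 1.000 + 0.879) = min(1, 0.879) = 0.879
((u ⇒ v) ⇒ w) ⇒ t = min(1, 1 − 0.879 + 0.201) = min(1, 0.322) = 0.322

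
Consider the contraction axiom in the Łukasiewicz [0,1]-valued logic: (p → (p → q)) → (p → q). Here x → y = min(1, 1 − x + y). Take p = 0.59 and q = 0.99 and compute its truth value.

p → q = min(1, 1 − 0.59 + 0.99) = min(1, 1.40) = 1.00
p → (p → q) = min(1, 1 − 0.59 + 1.00) = min(1, 1.41) = 1.00
(p → (p → q)) → (p → q) = min(1, 1 − 1.00 + 1.00) = min(1, 1.00) = 1.00

1.00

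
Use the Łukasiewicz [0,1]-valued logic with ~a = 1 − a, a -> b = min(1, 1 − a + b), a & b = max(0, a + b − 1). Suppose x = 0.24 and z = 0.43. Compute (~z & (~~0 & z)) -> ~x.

~z = 1 − 0.43 = 0.57
~0 = 1 − 0.00 = 1.00
~~0 = 1 − 1.00 = 0.00
~~0 & z = max(0, 0.00 + 0.43 − 1) = max(0, -0.57) = 0.00
~z & (~~0 & z) = max(0, 0.57 + 0.00 − 1) = max(0, -0.43) = 0.00
~x = 1 − 0.24 = 0.76
(~z & (~~0 & z)) -> ~x = min(1, 1 − 0.00 + 0.76) = min(1, 1.76) = 1.00

1.00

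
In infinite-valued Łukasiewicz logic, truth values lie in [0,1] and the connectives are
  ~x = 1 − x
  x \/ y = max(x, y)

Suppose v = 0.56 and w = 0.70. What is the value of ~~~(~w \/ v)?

~w = 1 − 0.70 = 0.30
~w \/ v = max(0.30, 0.56) = 0.56
~(~w \/ v) = 1 − 0.56 = 0.44
~~(~w \/ v) = 1 − 0.44 = 0.56
~~~(~w \/ v) = 1 − 0.56 = 0.44

0.44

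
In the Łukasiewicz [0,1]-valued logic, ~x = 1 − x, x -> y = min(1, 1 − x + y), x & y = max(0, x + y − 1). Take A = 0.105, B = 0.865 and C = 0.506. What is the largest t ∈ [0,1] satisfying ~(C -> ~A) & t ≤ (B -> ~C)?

1.000

~A = 1 − 0.105 = 0.895
C -> ~A = min(1, 1 − 0.506 + 0.895) = min(1, 1.389) = 1.000
~(C -> ~A) = 1 − 1.000 = 0.000
So the left factor is ~(C -> ~A) = 0.000.
~C = 1 − 0.506 = 0.494
B -> ~C = min(1, 1 − 0.865 + 0.494) = min(1, 0.629) = 0.629
So the right-hand bound is B -> ~C = 0.629.
The residuum of the Łukasiewicz t-norm gives the supremum: min(1, 1 − 0.000 + 0.629).
1 − 0.000 + 0.629 = 1.629, so t = min(1, 1.629) = 1.000.
Check: 0.000 & 1.000 = max(0, 0.000) = 0.000 ≤ 0.629.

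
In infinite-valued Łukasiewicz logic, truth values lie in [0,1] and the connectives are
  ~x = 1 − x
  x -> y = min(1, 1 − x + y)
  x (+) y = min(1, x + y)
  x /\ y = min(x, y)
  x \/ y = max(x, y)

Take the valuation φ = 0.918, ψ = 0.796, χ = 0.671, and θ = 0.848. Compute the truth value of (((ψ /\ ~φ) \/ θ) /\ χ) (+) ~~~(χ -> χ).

0.671

~φ = 1 − 0.918 = 0.082
ψ /\ ~φ = min(0.796, 0.082) = 0.082
(ψ /\ ~φ) \/ θ = max(0.082, 0.848) = 0.848
((ψ /\ ~φ) \/ θ) /\ χ = min(0.848, 0.671) = 0.671
χ -> χ = min(1, 1 − 0.671 + 0.671) = min(1, 1.000) = 1.000
~(χ -> χ) = 1 − 1.000 = 0.000
~~(χ -> χ) = 1 − 0.000 = 1.000
~~~(χ -> χ) = 1 − 1.000 = 0.000
(((ψ /\ ~φ) \/ θ) /\ χ) (+) ~~~(χ -> χ) = min(1, 0.671 + 0.000) = min(1, 0.671) = 0.671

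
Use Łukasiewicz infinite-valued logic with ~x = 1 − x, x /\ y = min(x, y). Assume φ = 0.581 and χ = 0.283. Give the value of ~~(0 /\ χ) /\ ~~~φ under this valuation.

0 /\ χ = min(0.000, 0.283) = 0.000
~(0 /\ χ) = 1 − 0.000 = 1.000
~~(0 /\ χ) = 1 − 1.000 = 0.000
~φ = 1 − 0.581 = 0.419
~~φ = 1 − 0.419 = 0.581
~~~φ = 1 − 0.581 = 0.419
~~(0 /\ χ) /\ ~~~φ = min(0.000, 0.419) = 0.000

0.000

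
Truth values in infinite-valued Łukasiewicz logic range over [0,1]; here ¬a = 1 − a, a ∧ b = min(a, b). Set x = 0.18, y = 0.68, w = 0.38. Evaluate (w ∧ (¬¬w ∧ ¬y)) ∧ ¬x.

¬w = 1 − 0.38 = 0.62
¬¬w = 1 − 0.62 = 0.38
¬y = 1 − 0.68 = 0.32
¬¬w ∧ ¬y = min(0.38, 0.32) = 0.32
w ∧ (¬¬w ∧ ¬y) = min(0.38, 0.32) = 0.32
¬x = 1 − 0.18 = 0.82
(w ∧ (¬¬w ∧ ¬y)) ∧ ¬x = min(0.32, 0.82) = 0.32

0.32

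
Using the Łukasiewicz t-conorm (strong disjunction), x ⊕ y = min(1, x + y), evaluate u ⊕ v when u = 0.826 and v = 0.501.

1.000

u ⊕ v = min(1, 0.826 + 0.501) = min(1, 1.327) = 1.000
For comparison, the Gödel t-conorm max(x, y) would give 0.826.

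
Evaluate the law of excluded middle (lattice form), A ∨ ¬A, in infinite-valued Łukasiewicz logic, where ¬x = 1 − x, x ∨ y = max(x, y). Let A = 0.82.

¬A = 1 − 0.82 = 0.18
A ∨ ¬A = max(0.82, 0.18) = 0.82
(The value 0.82 < 1 shows this instance is not satisfied; not a Ł∞-tautology — its value is max(a, 1−a).)

0.82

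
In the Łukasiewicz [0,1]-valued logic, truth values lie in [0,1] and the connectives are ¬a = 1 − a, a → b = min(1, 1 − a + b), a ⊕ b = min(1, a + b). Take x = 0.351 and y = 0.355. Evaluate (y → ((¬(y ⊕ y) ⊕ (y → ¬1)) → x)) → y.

y ⊕ y = min(1, 0.355 + 0.355) = min(1, 0.710) = 0.710
¬(y ⊕ y) = 1 − 0.710 = 0.290
¬1 = 1 − 1.000 = 0.000
y → ¬1 = min(1, 1 − 0.355 + 0.000) = min(1, 0.645) = 0.645
¬(y ⊕ y) ⊕ (y → ¬1) = min(1, 0.290 + 0.645) = min(1, 0.935) = 0.935
(¬(y ⊕ y) ⊕ (y → ¬1)) → x = min(1, 1 − 0.935 + 0.351) = min(1, 0.416) = 0.416
y → ((¬(y ⊕ y) ⊕ (y → ¬1)) → x) = min(1, 1 − 0.355 + 0.416) = min(1, 1.061) = 1.000
(y → ((¬(y ⊕ y) ⊕ (y → ¬1)) → x)) → y = min(1, 1 − 1.000 + 0.355) = min(1, 0.355) = 0.355

0.355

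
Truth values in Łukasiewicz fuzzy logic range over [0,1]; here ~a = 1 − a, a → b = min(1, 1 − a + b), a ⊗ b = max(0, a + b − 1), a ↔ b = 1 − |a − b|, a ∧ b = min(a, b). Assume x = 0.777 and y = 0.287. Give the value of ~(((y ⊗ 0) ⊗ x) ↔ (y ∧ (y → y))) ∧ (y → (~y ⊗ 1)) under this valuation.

y ⊗ 0 = max(0, 0.287 + 0.000 − 1) = max(0, -0.713) = 0.000
(y ⊗ 0) ⊗ x = max(0, 0.000 + 0.777 − 1) = max(0, -0.223) = 0.000
y → y = min(1, 1 − 0.287 + 0.287) = min(1, 1.000) = 1.000
y ∧ (y → y) = min(0.287, 1.000) = 0.287
((y ⊗ 0) ⊗ x) ↔ (y ∧ (y → y)) = 1 − |0.000 − 0.287| = 1 − 0.287 = 0.713
~(((y ⊗ 0) ⊗ x) ↔ (y ∧ (y → y))) = 1 − 0.713 = 0.287
~y = 1 − 0.287 = 0.713
~y ⊗ 1 = max(0, 0.713 + 1.000 − 1) = max(0, 0.713) = 0.713
y → (~y ⊗ 1) = min(1, 1 − 0.287 + 0.713) = min(1, 1.426) = 1.000
~(((y ⊗ 0) ⊗ x) ↔ (y ∧ (y → y))) ∧ (y → (~y ⊗ 1)) = min(0.287, 1.000) = 0.287

0.287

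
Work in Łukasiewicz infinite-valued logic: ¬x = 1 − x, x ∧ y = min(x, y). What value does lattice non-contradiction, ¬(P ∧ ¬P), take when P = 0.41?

¬P = 1 − 0.41 = 0.59
P ∧ ¬P = min(0.41, 0.59) = 0.41
¬(P ∧ ¬P) = 1 − 0.41 = 0.59
(The value 0.59 < 1 shows this instance is not satisfied; not a Ł∞-tautology — its value is 1 − min(a, 1−a).)

0.59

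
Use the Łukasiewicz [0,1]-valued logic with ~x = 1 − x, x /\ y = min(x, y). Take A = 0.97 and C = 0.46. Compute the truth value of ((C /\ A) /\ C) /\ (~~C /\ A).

0.46

C /\ A = min(0.46, 0.97) = 0.46
(C /\ A) /\ C = min(0.46, 0.46) = 0.46
~C = 1 − 0.46 = 0.54
~~C = 1 − 0.54 = 0.46
~~C /\ A = min(0.46, 0.97) = 0.46
((C /\ A) /\ C) /\ (~~C /\ A) = min(0.46, 0.46) = 0.46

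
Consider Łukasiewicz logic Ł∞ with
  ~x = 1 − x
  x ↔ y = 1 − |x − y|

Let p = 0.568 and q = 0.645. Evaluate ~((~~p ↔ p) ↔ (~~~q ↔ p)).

~p = 1 − 0.568 = 0.432
~~p = 1 − 0.432 = 0.568
~~p ↔ p = 1 − |0.568 − 0.568| = 1 − 0.000 = 1.000
~q = 1 − 0.645 = 0.355
~~q = 1 − 0.355 = 0.645
~~~q = 1 − 0.645 = 0.355
~~~q ↔ p = 1 − |0.355 − 0.568| = 1 − 0.213 = 0.787
(~~p ↔ p) ↔ (~~~q ↔ p) = 1 − |1.000 − 0.787| = 1 − 0.213 = 0.787
~((~~p ↔ p) ↔ (~~~q ↔ p)) = 1 − 0.787 = 0.213

0.213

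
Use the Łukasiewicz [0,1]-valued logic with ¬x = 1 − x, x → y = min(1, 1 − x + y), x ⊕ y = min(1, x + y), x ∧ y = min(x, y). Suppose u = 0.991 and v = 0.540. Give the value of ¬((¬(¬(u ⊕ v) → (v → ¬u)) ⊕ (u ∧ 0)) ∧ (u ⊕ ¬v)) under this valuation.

1.000

u ⊕ v = min(1, 0.991 + 0.540) = min(1, 1.531) = 1.000
¬(u ⊕ v) = 1 − 1.000 = 0.000
¬u = 1 − 0.991 = 0.009
v → ¬u = min(1, 1 − 0.540 + 0.009) = min(1, 0.469) = 0.469
¬(u ⊕ v) → (v → ¬u) = min(1, 1 − 0.000 + 0.469) = min(1, 1.469) = 1.000
¬(¬(u ⊕ v) → (v → ¬u)) = 1 − 1.000 = 0.000
u ∧ 0 = min(0.991, 0.000) = 0.000
¬(¬(u ⊕ v) → (v → ¬u)) ⊕ (u ∧ 0) = min(1, 0.000 + 0.000) = min(1, 0.000) = 0.000
¬v = 1 − 0.540 = 0.460
u ⊕ ¬v = min(1, 0.991 + 0.460) = min(1, 1.451) = 1.000
(¬(¬(u ⊕ v) → (v → ¬u)) ⊕ (u ∧ 0)) ∧ (u ⊕ ¬v) = min(0.000, 1.000) = 0.000
¬((¬(¬(u ⊕ v) → (v → ¬u)) ⊕ (u ∧ 0)) ∧ (u ⊕ ¬v)) = 1 − 0.000 = 1.000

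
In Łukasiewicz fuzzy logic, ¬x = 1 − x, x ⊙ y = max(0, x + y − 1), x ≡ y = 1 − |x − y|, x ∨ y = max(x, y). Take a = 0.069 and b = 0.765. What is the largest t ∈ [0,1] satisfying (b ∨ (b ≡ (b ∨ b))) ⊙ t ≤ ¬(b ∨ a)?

b ∨ b = max(0.765, 0.765) = 0.765
b ≡ (b ∨ b) = 1 − |0.765 − 0.765| = 1 − 0.000 = 1.000
b ∨ (b ≡ (b ∨ b)) = max(0.765, 1.000) = 1.000
So the left factor is b ∨ (b ≡ (b ∨ b)) = 1.000.
b ∨ a = max(0.765, 0.069) = 0.765
¬(b ∨ a) = 1 − 0.765 = 0.235
So the right-hand bound is ¬(b ∨ a) = 0.235.
The residuum of the Łukasiewicz t-norm gives the supremum: min(1, 1 − 1.000 + 0.235).
1 − 1.000 + 0.235 = 0.235, so t = min(1, 0.235) = 0.235.
Check: 1.000 ⊙ 0.235 = max(0, 0.235) = 0.235 ≤ 0.235.

0.235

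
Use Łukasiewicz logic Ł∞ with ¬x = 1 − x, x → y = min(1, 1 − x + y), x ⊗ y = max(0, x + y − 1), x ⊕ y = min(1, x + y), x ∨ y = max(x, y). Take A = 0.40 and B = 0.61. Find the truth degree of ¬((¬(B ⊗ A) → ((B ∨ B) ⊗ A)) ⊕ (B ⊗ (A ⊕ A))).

B ⊗ A = max(0, 0.61 + 0.40 − 1) = max(0, 0.01) = 0.01
¬(B ⊗ A) = 1 − 0.01 = 0.99
B ∨ B = max(0.61, 0.61) = 0.61
(B ∨ B) ⊗ A = max(0, 0.61 + 0.40 − 1) = max(0, 0.01) = 0.01
¬(B ⊗ A) → ((B ∨ B) ⊗ A) = min(1, 1 − 0.99 + 0.01) = min(1, 0.02) = 0.02
A ⊕ A = min(1, 0.40 + 0.40) = min(1, 0.80) = 0.80
B ⊗ (A ⊕ A) = max(0, 0.61 + 0.80 − 1) = max(0, 0.41) = 0.41
(¬(B ⊗ A) → ((B ∨ B) ⊗ A)) ⊕ (B ⊗ (A ⊕ A)) = min(1, 0.02 + 0.41) = min(1, 0.43) = 0.43
¬((¬(B ⊗ A) → ((B ∨ B) ⊗ A)) ⊕ (B ⊗ (A ⊕ A))) = 1 − 0.43 = 0.57

0.57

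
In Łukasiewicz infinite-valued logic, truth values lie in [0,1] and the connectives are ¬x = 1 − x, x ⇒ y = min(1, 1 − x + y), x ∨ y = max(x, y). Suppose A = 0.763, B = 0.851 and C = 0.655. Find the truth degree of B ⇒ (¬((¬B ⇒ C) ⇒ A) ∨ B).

1.000

¬B = 1 − 0.851 = 0.149
¬B ⇒ C = min(1, 1 − 0.149 + 0.655) = min(1, 1.506) = 1.000
(¬B ⇒ C) ⇒ A = min(1, 1 − 1.000 + 0.763) = min(1, 0.763) = 0.763
¬((¬B ⇒ C) ⇒ A) = 1 − 0.763 = 0.237
¬((¬B ⇒ C) ⇒ A) ∨ B = max(0.237, 0.851) = 0.851
B ⇒ (¬((¬B ⇒ C) ⇒ A) ∨ B) = min(1, 1 − 0.851 + 0.851) = min(1, 1.000) = 1.000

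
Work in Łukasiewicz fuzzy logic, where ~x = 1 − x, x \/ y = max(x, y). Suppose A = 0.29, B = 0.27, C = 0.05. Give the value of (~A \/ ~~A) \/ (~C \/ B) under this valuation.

~A = 1 − 0.29 = 0.71
~~A = 1 − 0.71 = 0.29
~A \/ ~~A = max(0.71, 0.29) = 0.71
~C = 1 − 0.05 = 0.95
~C \/ B = max(0.95, 0.27) = 0.95
(~A \/ ~~A) \/ (~C \/ B) = max(0.71, 0.95) = 0.95

0.95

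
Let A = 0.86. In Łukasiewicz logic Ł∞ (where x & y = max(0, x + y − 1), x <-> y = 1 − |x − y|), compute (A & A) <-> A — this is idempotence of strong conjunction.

A & A = max(0, 0.86 + 0.86 − 1) = max(0, 0.72) = 0.72
(A & A) <-> A = 1 − |0.72 − 0.86| = 1 − 0.14 = 0.86
(The value 0.86 < 1 shows this instance is not satisfied; fails in Ł∞ since a ⊗ a = max(0, 2a−1) ≠ a in general.)

0.86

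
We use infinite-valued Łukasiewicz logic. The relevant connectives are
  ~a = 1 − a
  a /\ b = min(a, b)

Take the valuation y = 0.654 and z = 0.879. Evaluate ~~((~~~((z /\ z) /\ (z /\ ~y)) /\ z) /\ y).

0.654

z /\ z = min(0.879, 0.879) = 0.879
~y = 1 − 0.654 = 0.346
z /\ ~y = min(0.879, 0.346) = 0.346
(z /\ z) /\ (z /\ ~y) = min(0.879, 0.346) = 0.346
~((z /\ z) /\ (z /\ ~y)) = 1 − 0.346 = 0.654
~~((z /\ z) /\ (z /\ ~y)) = 1 − 0.654 = 0.346
~~~((z /\ z) /\ (z /\ ~y)) = 1 − 0.346 = 0.654
~~~((z /\ z) /\ (z /\ ~y)) /\ z = min(0.654, 0.879) = 0.654
(~~~((z /\ z) /\ (z /\ ~y)) /\ z) /\ y = min(0.654, 0.654) = 0.654
~((~~~((z /\ z) /\ (z /\ ~y)) /\ z) /\ y) = 1 − 0.654 = 0.346
~~((~~~((z /\ z) /\ (z /\ ~y)) /\ z) /\ y) = 1 − 0.346 = 0.654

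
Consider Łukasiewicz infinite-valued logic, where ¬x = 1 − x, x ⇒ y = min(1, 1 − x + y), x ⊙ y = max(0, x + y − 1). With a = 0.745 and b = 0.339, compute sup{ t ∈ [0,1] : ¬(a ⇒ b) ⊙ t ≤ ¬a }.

a ⇒ b = min(1, 1 − 0.745 + 0.339) = min(1, 0.594) = 0.594
¬(a ⇒ b) = 1 − 0.594 = 0.406
So the left factor is ¬(a ⇒ b) = 0.406.
¬a = 1 − 0.745 = 0.255
So the right-hand bound is ¬a = 0.255.
The residuum of the Łukasiewicz t-norm gives the supremum: min(1, 1 − 0.406 + 0.255).
1 − 0.406 + 0.255 = 0.849, so t = min(1, 0.849) = 0.849.
Check: 0.406 ⊙ 0.849 = max(0, 0.255) = 0.255 ≤ 0.255.

0.849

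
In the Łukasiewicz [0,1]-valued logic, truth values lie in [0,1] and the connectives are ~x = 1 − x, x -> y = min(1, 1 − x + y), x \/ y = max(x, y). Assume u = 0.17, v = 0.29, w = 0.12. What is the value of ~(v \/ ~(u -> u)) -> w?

0.41

u -> u = min(1, 1 − 0.17 + 0.17) = min(1, 1.00) = 1.00
~(u -> u) = 1 − 1.00 = 0.00
v \/ ~(u -> u) = max(0.29, 0.00) = 0.29
~(v \/ ~(u -> u)) = 1 − 0.29 = 0.71
~(v \/ ~(u -> u)) -> w = min(1, 1 − 0.71 + 0.12) = min(1, 0.41) = 0.41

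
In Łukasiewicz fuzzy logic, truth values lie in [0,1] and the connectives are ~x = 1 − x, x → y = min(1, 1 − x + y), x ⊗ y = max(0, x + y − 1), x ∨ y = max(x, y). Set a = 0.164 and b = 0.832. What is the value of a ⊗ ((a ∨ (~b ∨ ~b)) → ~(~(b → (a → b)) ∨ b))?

~b = 1 − 0.832 = 0.168
~b ∨ ~b = max(0.168, 0.168) = 0.168
a ∨ (~b ∨ ~b) = max(0.164, 0.168) = 0.168
a → b = min(1, 1 − 0.164 + 0.832) = min(1, 1.668) = 1.000
b → (a → b) = min(1, 1 − 0.832 + 1.000) = min(1, 1.168) = 1.000
~(b → (a → b)) = 1 − 1.000 = 0.000
~(b → (a → b)) ∨ b = max(0.000, 0.832) = 0.832
~(~(b → (a → b)) ∨ b) = 1 − 0.832 = 0.168
(a ∨ (~b ∨ ~b)) → ~(~(b → (a → b)) ∨ b) = min(1, 1 − 0.168 + 0.168) = min(1, 1.000) = 1.000
a ⊗ ((a ∨ (~b ∨ ~b)) → ~(~(b → (a → b)) ∨ b)) = max(0, 0.164 + 1.000 − 1) = max(0, 0.164) = 0.164

0.164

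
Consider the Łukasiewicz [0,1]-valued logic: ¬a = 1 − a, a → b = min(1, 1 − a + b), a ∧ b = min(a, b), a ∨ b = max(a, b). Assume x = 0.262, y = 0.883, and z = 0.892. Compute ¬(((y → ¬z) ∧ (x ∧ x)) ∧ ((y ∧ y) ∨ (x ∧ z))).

¬z = 1 − 0.892 = 0.108
y → ¬z = min(1, 1 − 0.883 + 0.108) = min(1, 0.225) = 0.225
x ∧ x = min(0.262, 0.262) = 0.262
(y → ¬z) ∧ (x ∧ x) = min(0.225, 0.262) = 0.225
y ∧ y = min(0.883, 0.883) = 0.883
x ∧ z = min(0.262, 0.892) = 0.262
(y ∧ y) ∨ (x ∧ z) = max(0.883, 0.262) = 0.883
((y → ¬z) ∧ (x ∧ x)) ∧ ((y ∧ y) ∨ (x ∧ z)) = min(0.225, 0.883) = 0.225
¬(((y → ¬z) ∧ (x ∧ x)) ∧ ((y ∧ y) ∨ (x ∧ z))) = 1 − 0.225 = 0.775

0.775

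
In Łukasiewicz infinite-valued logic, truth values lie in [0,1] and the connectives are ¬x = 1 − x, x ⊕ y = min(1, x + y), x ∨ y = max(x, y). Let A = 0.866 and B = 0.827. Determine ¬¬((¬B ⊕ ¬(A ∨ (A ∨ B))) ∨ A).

0.866

¬B = 1 − 0.827 = 0.173
A ∨ B = max(0.866, 0.827) = 0.866
A ∨ (A ∨ B) = max(0.866, 0.866) = 0.866
¬(A ∨ (A ∨ B)) = 1 − 0.866 = 0.134
¬B ⊕ ¬(A ∨ (A ∨ B)) = min(1, 0.173 + 0.134) = min(1, 0.307) = 0.307
(¬B ⊕ ¬(A ∨ (A ∨ B))) ∨ A = max(0.307, 0.866) = 0.866
¬((¬B ⊕ ¬(A ∨ (A ∨ B))) ∨ A) = 1 − 0.866 = 0.134
¬¬((¬B ⊕ ¬(A ∨ (A ∨ B))) ∨ A) = 1 − 0.134 = 0.866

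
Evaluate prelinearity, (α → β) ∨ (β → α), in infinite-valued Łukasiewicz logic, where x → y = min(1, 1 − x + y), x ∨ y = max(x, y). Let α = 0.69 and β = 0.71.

1.00

α → β = min(1, 1 − 0.69 + 0.71) = min(1, 1.02) = 1.00
β → α = min(1, 1 − 0.71 + 0.69) = min(1, 0.98) = 0.98
(α → β) ∨ (β → α) = max(1.00, 0.98) = 1.00
(As expected: a Ł∞-tautology — holds in every MV-chain.)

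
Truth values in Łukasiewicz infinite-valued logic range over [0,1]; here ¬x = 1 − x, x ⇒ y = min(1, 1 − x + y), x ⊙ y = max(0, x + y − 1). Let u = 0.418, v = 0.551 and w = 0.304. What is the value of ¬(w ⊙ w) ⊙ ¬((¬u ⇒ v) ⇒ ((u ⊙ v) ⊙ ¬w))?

0.969

w ⊙ w = max(0, 0.304 + 0.304 − 1) = max(0, -0.392) = 0.000
¬(w ⊙ w) = 1 − 0.000 = 1.000
¬u = 1 − 0.418 = 0.582
¬u ⇒ v = min(1, 1 − 0.582 + 0.551) = min(1, 0.969) = 0.969
u ⊙ v = max(0, 0.418 + 0.551 − 1) = max(0, -0.031) = 0.000
¬w = 1 − 0.304 = 0.696
(u ⊙ v) ⊙ ¬w = max(0, 0.000 + 0.696 − 1) = max(0, -0.304) = 0.000
(¬u ⇒ v) ⇒ ((u ⊙ v) ⊙ ¬w) = min(1, 1 − 0.969 + 0.000) = min(1, 0.031) = 0.031
¬((¬u ⇒ v) ⇒ ((u ⊙ v) ⊙ ¬w)) = 1 − 0.031 = 0.969
¬(w ⊙ w) ⊙ ¬((¬u ⇒ v) ⇒ ((u ⊙ v) ⊙ ¬w)) = max(0, 1.000 + 0.969 − 1) = max(0, 0.969) = 0.969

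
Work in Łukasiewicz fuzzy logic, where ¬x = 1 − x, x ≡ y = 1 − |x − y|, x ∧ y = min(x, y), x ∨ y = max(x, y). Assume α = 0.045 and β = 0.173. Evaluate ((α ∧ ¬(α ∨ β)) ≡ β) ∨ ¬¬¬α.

0.955

α ∨ β = max(0.045, 0.173) = 0.173
¬(α ∨ β) = 1 − 0.173 = 0.827
α ∧ ¬(α ∨ β) = min(0.045, 0.827) = 0.045
(α ∧ ¬(α ∨ β)) ≡ β = 1 − |0.045 − 0.173| = 1 − 0.128 = 0.872
¬α = 1 − 0.045 = 0.955
¬¬α = 1 − 0.955 = 0.045
¬¬¬α = 1 − 0.045 = 0.955
((α ∧ ¬(α ∨ β)) ≡ β) ∨ ¬¬¬α = max(0.872, 0.955) = 0.955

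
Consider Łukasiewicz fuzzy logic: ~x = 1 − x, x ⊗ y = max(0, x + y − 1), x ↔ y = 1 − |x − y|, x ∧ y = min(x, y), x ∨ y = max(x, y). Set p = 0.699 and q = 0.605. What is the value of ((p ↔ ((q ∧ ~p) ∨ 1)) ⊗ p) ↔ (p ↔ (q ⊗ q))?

~p = 1 − 0.699 = 0.301
q ∧ ~p = min(0.605, 0.301) = 0.301
(q ∧ ~p) ∨ 1 = max(0.301, 1.000) = 1.000
p ↔ ((q ∧ ~p) ∨ 1) = 1 − |0.699 − 1.000| = 1 − 0.301 = 0.699
(p ↔ ((q ∧ ~p) ∨ 1)) ⊗ p = max(0, 0.699 + 0.699 − 1) = max(0, 0.398) = 0.398
q ⊗ q = max(0, 0.605 + 0.605 − 1) = max(0, 0.210) = 0.210
p ↔ (q ⊗ q) = 1 − |0.699 − 0.210| = 1 − 0.489 = 0.511
((p ↔ ((q ∧ ~p) ∨ 1)) ⊗ p) ↔ (p ↔ (q ⊗ q)) = 1 − |0.398 − 0.511| = 1 − 0.113 = 0.887

0.887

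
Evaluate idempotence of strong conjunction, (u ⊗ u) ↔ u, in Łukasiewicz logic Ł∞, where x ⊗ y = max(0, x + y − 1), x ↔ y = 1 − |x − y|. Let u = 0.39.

u ⊗ u = max(0, 0.39 + 0.39 − 1) = max(0, -0.22) = 0.00
(u ⊗ u) ↔ u = 1 − |0.00 − 0.39| = 1 − 0.39 = 0.61
(The value 0.61 < 1 shows this instance is not satisfied; fails in Ł∞ since a ⊗ a = max(0, 2a−1) ≠ a in general.)

0.61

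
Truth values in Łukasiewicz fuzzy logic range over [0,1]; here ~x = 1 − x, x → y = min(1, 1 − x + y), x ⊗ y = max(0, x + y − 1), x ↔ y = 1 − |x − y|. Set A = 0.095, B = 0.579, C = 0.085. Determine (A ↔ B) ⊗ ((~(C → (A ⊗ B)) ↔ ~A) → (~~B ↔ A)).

A ↔ B = 1 − |0.095 − 0.579| = 1 − 0.484 = 0.516
A ⊗ B = max(0, 0.095 + 0.579 − 1) = max(0, -0.326) = 0.000
C → (A ⊗ B) = min(1, 1 − 0.085 + 0.000) = min(1, 0.915) = 0.915
~(C → (A ⊗ B)) = 1 − 0.915 = 0.085
~A = 1 − 0.095 = 0.905
~(C → (A ⊗ B)) ↔ ~A = 1 − |0.085 − 0.905| = 1 − 0.820 = 0.180
~B = 1 − 0.579 = 0.421
~~B = 1 − 0.421 = 0.579
~~B ↔ A = 1 − |0.579 − 0.095| = 1 − 0.484 = 0.516
(~(C → (A ⊗ B)) ↔ ~A) → (~~B ↔ A) = min(1, 1 − 0.180 + 0.516) = min(1, 1.336) = 1.000
(A ↔ B) ⊗ ((~(C → (A ⊗ B)) ↔ ~A) → (~~B ↔ A)) = max(0, 0.516 + 1.000 − 1) = max(0, 0.516) = 0.516

0.516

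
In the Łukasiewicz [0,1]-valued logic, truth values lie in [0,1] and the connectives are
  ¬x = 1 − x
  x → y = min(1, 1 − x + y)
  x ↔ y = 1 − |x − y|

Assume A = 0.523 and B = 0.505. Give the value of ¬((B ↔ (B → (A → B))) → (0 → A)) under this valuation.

A → B = min(1, 1 − 0.523 + 0.505) = min(1, 0.982) = 0.982
B → (A → B) = min(1, 1 − 0.505 + 0.982) = min(1, 1.477) = 1.000
B ↔ (B → (A → B)) = 1 − |0.505 − 1.000| = 1 − 0.495 = 0.505
0 → A = min(1, 1 − 0.000 + 0.523) = min(1, 1.523) = 1.000
(B ↔ (B → (A → B))) → (0 → A) = min(1, 1 − 0.505 + 1.000) = min(1, 1.495) = 1.000
¬((B ↔ (B → (A → B))) → (0 → A)) = 1 − 1.000 = 0.000

0.000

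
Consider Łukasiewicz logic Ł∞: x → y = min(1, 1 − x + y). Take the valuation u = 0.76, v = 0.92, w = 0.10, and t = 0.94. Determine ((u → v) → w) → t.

u → v = min(1, 1 − 0.76 + 0.92) = min(1, 1.16) = 1.00
(u → v) → w = min(1, 1 − 1.00 + 0.10) = min(1, 0.10) = 0.10
((u → v) → w) → t = min(1, 1 − 0.10 + 0.94) = min(1, 1.84) = 1.00

1.00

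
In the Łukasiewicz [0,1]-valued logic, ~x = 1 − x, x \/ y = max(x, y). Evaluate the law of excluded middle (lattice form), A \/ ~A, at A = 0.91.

~A = 1 − 0.91 = 0.09
A \/ ~A = max(0.91, 0.09) = 0.91
(The value 0.91 < 1 shows this instance is not satisfied; not a Ł∞-tautology — its value is max(a, 1−a).)

0.91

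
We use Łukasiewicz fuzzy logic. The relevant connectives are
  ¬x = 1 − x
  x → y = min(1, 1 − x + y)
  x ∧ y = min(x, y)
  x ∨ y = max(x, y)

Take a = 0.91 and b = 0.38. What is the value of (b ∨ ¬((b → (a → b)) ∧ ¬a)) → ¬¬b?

a → b = min(1, 1 − 0.91 + 0.38) = min(1, 0.47) = 0.47
b → (a → b) = min(1, 1 − 0.38 + 0.47) = min(1, 1.09) = 1.00
¬a = 1 − 0.91 = 0.09
(b → (a → b)) ∧ ¬a = min(1.00, 0.09) = 0.09
¬((b → (a → b)) ∧ ¬a) = 1 − 0.09 = 0.91
b ∨ ¬((b → (a → b)) ∧ ¬a) = max(0.38, 0.91) = 0.91
¬b = 1 − 0.38 = 0.62
¬¬b = 1 − 0.62 = 0.38
(b ∨ ¬((b → (a → b)) ∧ ¬a)) → ¬¬b = min(1, 1 − 0.91 + 0.38) = min(1, 0.47) = 0.47

0.47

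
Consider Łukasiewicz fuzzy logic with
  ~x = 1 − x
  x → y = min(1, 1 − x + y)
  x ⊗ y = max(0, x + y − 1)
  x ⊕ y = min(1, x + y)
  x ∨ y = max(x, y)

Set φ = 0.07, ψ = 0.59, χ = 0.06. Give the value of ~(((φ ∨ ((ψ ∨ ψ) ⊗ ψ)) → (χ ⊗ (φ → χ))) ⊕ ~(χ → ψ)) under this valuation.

ψ ∨ ψ = max(0.59, 0.59) = 0.59
(ψ ∨ ψ) ⊗ ψ = max(0, 0.59 + 0.59 − 1) = max(0, 0.18) = 0.18
φ ∨ ((ψ ∨ ψ) ⊗ ψ) = max(0.07, 0.18) = 0.18
φ → χ = min(1, 1 − 0.07 + 0.06) = min(1, 0.99) = 0.99
χ ⊗ (φ → χ) = max(0, 0.06 + 0.99 − 1) = max(0, 0.05) = 0.05
(φ ∨ ((ψ ∨ ψ) ⊗ ψ)) → (χ ⊗ (φ → χ)) = min(1, 1 − 0.18 + 0.05) = min(1, 0.87) = 0.87
χ → ψ = min(1, 1 − 0.06 + 0.59) = min(1, 1.53) = 1.00
~(χ → ψ) = 1 − 1.00 = 0.00
((φ ∨ ((ψ ∨ ψ) ⊗ ψ)) → (χ ⊗ (φ → χ))) ⊕ ~(χ → ψ) = min(1, 0.87 + 0.00) = min(1, 0.87) = 0.87
~(((φ ∨ ((ψ ∨ ψ) ⊗ ψ)) → (χ ⊗ (φ → χ))) ⊕ ~(χ → ψ)) = 1 − 0.87 = 0.13

0.13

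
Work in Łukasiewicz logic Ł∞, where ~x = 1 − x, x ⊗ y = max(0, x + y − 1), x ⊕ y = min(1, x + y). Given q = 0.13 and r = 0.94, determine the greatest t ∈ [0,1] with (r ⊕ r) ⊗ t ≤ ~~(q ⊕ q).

r ⊕ r = min(1, 0.94 + 0.94) = min(1, 1.88) = 1.00
So the left factor is r ⊕ r = 1.00.
q ⊕ q = min(1, 0.13 + 0.13) = min(1, 0.26) = 0.26
~(q ⊕ q) = 1 − 0.26 = 0.74
~~(q ⊕ q) = 1 − 0.74 = 0.26
So the right-hand bound is ~~(q ⊕ q) = 0.26.
The residuum of the Łukasiewicz t-norm gives the supremum: min(1, 1 − 1.00 + 0.26).
1 − 1.00 + 0.26 = 0.26, so t = min(1, 0.26) = 0.26.
Check: 1.00 ⊗ 0.26 = max(0, 0.26) = 0.26 ≤ 0.26.

0.26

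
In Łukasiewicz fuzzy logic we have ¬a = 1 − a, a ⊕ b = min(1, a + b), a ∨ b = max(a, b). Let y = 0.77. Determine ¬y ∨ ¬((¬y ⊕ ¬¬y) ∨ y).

¬y = 1 − 0.77 = 0.23
¬¬y = 1 − 0.23 = 0.77
¬y ⊕ ¬¬y = min(1, 0.23 + 0.77) = min(1, 1.00) = 1.00
(¬y ⊕ ¬¬y) ∨ y = max(1.00, 0.77) = 1.00
¬((¬y ⊕ ¬¬y) ∨ y) = 1 − 1.00 = 0.00
¬y ∨ ¬((¬y ⊕ ¬¬y) ∨ y) = max(0.23, 0.00) = 0.23

0.23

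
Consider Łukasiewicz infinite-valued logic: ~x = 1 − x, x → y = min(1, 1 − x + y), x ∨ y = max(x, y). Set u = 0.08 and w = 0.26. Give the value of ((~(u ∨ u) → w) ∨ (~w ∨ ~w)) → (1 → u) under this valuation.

u ∨ u = max(0.08, 0.08) = 0.08
~(u ∨ u) = 1 − 0.08 = 0.92
~(u ∨ u) → w = min(1, 1 − 0.92 + 0.26) = min(1, 0.34) = 0.34
~w = 1 − 0.26 = 0.74
~w ∨ ~w = max(0.74, 0.74) = 0.74
(~(u ∨ u) → w) ∨ (~w ∨ ~w) = max(0.34, 0.74) = 0.74
1 → u = min(1, 1 − 1.00 + 0.08) = min(1, 0.08) = 0.08
((~(u ∨ u) → w) ∨ (~w ∨ ~w)) → (1 → u) = min(1, 1 − 0.74 + 0.08) = min(1, 0.34) = 0.34

0.34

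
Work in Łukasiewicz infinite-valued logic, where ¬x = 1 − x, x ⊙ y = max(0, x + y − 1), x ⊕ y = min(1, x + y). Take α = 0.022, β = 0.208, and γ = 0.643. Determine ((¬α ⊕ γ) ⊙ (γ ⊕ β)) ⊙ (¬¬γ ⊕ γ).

0.851

¬α = 1 − 0.022 = 0.978
¬α ⊕ γ = min(1, 0.978 + 0.643) = min(1, 1.621) = 1.000
γ ⊕ β = min(1, 0.643 + 0.208) = min(1, 0.851) = 0.851
(¬α ⊕ γ) ⊙ (γ ⊕ β) = max(0, 1.000 + 0.851 − 1) = max(0, 0.851) = 0.851
¬γ = 1 − 0.643 = 0.357
¬¬γ = 1 − 0.357 = 0.643
¬¬γ ⊕ γ = min(1, 0.643 + 0.643) = min(1, 1.286) = 1.000
((¬α ⊕ γ) ⊙ (γ ⊕ β)) ⊙ (¬¬γ ⊕ γ) = max(0, 0.851 + 1.000 − 1) = max(0, 0.851) = 0.851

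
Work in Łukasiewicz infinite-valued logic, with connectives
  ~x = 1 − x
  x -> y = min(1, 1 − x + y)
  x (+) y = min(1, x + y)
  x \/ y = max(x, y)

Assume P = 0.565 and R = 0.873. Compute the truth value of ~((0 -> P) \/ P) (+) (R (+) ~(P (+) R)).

0 -> P = min(1, 1 − 0.000 + 0.565) = min(1, 1.565) = 1.000
(0 -> P) \/ P = max(1.000, 0.565) = 1.000
~((0 -> P) \/ P) = 1 − 1.000 = 0.000
P (+) R = min(1, 0.565 + 0.873) = min(1, 1.438) = 1.000
~(P (+) R) = 1 − 1.000 = 0.000
R (+) ~(P (+) R) = min(1, 0.873 + 0.000) = min(1, 0.873) = 0.873
~((0 -> P) \/ P) (+) (R (+) ~(P (+) R)) = min(1, 0.000 + 0.873) = min(1, 0.873) = 0.873

0.873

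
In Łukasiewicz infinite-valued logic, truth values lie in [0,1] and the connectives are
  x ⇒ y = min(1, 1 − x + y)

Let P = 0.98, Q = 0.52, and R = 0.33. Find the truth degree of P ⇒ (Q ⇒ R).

Q ⇒ R = min(1, 1 − 0.52 + 0.33) = min(1, 0.81) = 0.81
P ⇒ (Q ⇒ R) = min(1, 1 − 0.98 + 0.81) = min(1, 0.83) = 0.83

0.83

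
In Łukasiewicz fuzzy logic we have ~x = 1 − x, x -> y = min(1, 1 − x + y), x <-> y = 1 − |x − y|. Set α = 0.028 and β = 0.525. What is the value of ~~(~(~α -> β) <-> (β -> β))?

0.447

~α = 1 − 0.028 = 0.972
~α -> β = min(1, 1 − 0.972 + 0.525) = min(1, 0.553) = 0.553
~(~α -> β) = 1 − 0.553 = 0.447
β -> β = min(1, 1 − 0.525 + 0.525) = min(1, 1.000) = 1.000
~(~α -> β) <-> (β -> β) = 1 − |0.447 − 1.000| = 1 − 0.553 = 0.447
~(~(~α -> β) <-> (β -> β)) = 1 − 0.447 = 0.553
~~(~(~α -> β) <-> (β -> β)) = 1 − 0.553 = 0.447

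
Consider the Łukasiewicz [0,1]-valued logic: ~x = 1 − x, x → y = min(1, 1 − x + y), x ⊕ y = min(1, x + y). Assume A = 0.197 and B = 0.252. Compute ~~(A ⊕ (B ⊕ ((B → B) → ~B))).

B → B = min(1, 1 − 0.252 + 0.252) = min(1, 1.000) = 1.000
~B = 1 − 0.252 = 0.748
(B → B) → ~B = min(1, 1 − 1.000 + 0.748) = min(1, 0.748) = 0.748
B ⊕ ((B → B) → ~B) = min(1, 0.252 + 0.748) = min(1, 1.000) = 1.000
A ⊕ (B ⊕ ((B → B) → ~B)) = min(1, 0.197 + 1.000) = min(1, 1.197) = 1.000
~(A ⊕ (B ⊕ ((B → B) → ~B))) = 1 − 1.000 = 0.000
~~(A ⊕ (B ⊕ ((B → B) → ~B))) = 1 − 0.000 = 1.000

1.000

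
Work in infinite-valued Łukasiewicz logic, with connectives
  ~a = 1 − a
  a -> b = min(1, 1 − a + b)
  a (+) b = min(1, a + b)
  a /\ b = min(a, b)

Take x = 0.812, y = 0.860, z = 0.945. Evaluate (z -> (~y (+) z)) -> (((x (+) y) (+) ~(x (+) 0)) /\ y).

~y = 1 − 0.860 = 0.140
~y (+) z = min(1, 0.140 + 0.945) = min(1, 1.085) = 1.000
z -> (~y (+) z) = min(1, 1 − 0.945 + 1.000) = min(1, 1.055) = 1.000
x (+) y = min(1, 0.812 + 0.860) = min(1, 1.672) = 1.000
x (+) 0 = min(1, 0.812 + 0.000) = min(1, 0.812) = 0.812
~(x (+) 0) = 1 − 0.812 = 0.188
(x (+) y) (+) ~(x (+) 0) = min(1, 1.000 + 0.188) = min(1, 1.188) = 1.000
((x (+) y) (+) ~(x (+) 0)) /\ y = min(1.000, 0.860) = 0.860
(z -> (~y (+) z)) -> (((x (+) y) (+) ~(x (+) 0)) /\ y) = min(1, 1 − 1.000 + 0.860) = min(1, 0.860) = 0.860

0.860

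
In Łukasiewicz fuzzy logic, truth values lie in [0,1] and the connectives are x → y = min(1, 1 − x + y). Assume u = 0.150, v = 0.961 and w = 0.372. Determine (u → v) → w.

0.372

u → v = min(1, 1 − 0.150 + 0.961) = min(1, 1.811) = 1.000
(u → v) → w = min(1, 1 − 1.000 + 0.372) = min(1, 0.372) = 0.372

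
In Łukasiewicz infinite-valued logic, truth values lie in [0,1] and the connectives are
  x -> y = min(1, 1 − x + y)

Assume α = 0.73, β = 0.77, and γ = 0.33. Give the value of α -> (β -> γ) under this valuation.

0.83

β -> γ = min(1, 1 − 0.77 + 0.33) = min(1, 0.56) = 0.56
α -> (β -> γ) = min(1, 1 − 0.73 + 0.56) = min(1, 0.83) = 0.83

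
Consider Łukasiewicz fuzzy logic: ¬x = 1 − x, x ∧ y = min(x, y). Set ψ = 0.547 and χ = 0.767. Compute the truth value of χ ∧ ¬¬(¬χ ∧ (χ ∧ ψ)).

0.233

¬χ = 1 − 0.767 = 0.233
χ ∧ ψ = min(0.767, 0.547) = 0.547
¬χ ∧ (χ ∧ ψ) = min(0.233, 0.547) = 0.233
¬(¬χ ∧ (χ ∧ ψ)) = 1 − 0.233 = 0.767
¬¬(¬χ ∧ (χ ∧ ψ)) = 1 − 0.767 = 0.233
χ ∧ ¬¬(¬χ ∧ (χ ∧ ψ)) = min(0.767, 0.233) = 0.233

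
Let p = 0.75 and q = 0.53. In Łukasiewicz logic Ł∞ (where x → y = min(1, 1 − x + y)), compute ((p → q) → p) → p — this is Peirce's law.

0.78

p → q = min(1, 1 − 0.75 + 0.53) = min(1, 0.78) = 0.78
(p → q) → p = min(1, 1 − 0.78 + 0.75) = min(1, 0.97) = 0.97
((p → q) → p) → p = min(1, 1 − 0.97 + 0.75) = min(1, 0.78) = 0.78
(The value 0.78 < 1 shows this instance is not satisfied; not a Ł∞-tautology in general.)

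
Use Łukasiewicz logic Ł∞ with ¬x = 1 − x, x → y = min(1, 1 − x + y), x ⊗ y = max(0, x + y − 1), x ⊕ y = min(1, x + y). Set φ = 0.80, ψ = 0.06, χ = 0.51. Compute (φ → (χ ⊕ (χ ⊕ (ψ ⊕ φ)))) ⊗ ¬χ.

0.49

ψ ⊕ φ = min(1, 0.06 + 0.80) = min(1, 0.86) = 0.86
χ ⊕ (ψ ⊕ φ) = min(1, 0.51 + 0.86) = min(1, 1.37) = 1.00
χ ⊕ (χ ⊕ (ψ ⊕ φ)) = min(1, 0.51 + 1.00) = min(1, 1.51) = 1.00
φ → (χ ⊕ (χ ⊕ (ψ ⊕ φ))) = min(1, 1 − 0.80 + 1.00) = min(1, 1.20) = 1.00
¬χ = 1 − 0.51 = 0.49
(φ → (χ ⊕ (χ ⊕ (ψ ⊕ φ)))) ⊗ ¬χ = max(0, 1.00 + 0.49 − 1) = max(0, 0.49) = 0.49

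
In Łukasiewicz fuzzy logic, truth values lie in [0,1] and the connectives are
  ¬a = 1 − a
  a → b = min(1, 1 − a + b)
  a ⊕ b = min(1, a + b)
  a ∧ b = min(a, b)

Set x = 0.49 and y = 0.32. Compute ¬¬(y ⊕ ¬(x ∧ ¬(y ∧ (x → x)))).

x → x = min(1, 1 − 0.49 + 0.49) = min(1, 1.00) = 1.00
y ∧ (x → x) = min(0.32, 1.00) = 0.32
¬(y ∧ (x → x)) = 1 − 0.32 = 0.68
x ∧ ¬(y ∧ (x → x)) = min(0.49, 0.68) = 0.49
¬(x ∧ ¬(y ∧ (x → x))) = 1 − 0.49 = 0.51
y ⊕ ¬(x ∧ ¬(y ∧ (x → x))) = min(1, 0.32 + 0.51) = min(1, 0.83) = 0.83
¬(y ⊕ ¬(x ∧ ¬(y ∧ (x → x)))) = 1 − 0.83 = 0.17
¬¬(y ⊕ ¬(x ∧ ¬(y ∧ (x → x)))) = 1 − 0.17 = 0.83

0.83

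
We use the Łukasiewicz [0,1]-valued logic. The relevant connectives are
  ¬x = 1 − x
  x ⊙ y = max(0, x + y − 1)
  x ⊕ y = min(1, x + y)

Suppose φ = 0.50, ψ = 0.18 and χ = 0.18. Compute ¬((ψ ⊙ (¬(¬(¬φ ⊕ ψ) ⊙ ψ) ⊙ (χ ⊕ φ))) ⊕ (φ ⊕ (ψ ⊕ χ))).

¬φ = 1 − 0.50 = 0.50
¬φ ⊕ ψ = min(1, 0.50 + 0.18) = min(1, 0.68) = 0.68
¬(¬φ ⊕ ψ) = 1 − 0.68 = 0.32
¬(¬φ ⊕ ψ) ⊙ ψ = max(0, 0.32 + 0.18 − 1) = max(0, -0.50) = 0.00
¬(¬(¬φ ⊕ ψ) ⊙ ψ) = 1 − 0.00 = 1.00
χ ⊕ φ = min(1, 0.18 + 0.50) = min(1, 0.68) = 0.68
¬(¬(¬φ ⊕ ψ) ⊙ ψ) ⊙ (χ ⊕ φ) = max(0, 1.00 + 0.68 − 1) = max(0, 0.68) = 0.68
ψ ⊙ (¬(¬(¬φ ⊕ ψ) ⊙ ψ) ⊙ (χ ⊕ φ)) = max(0, 0.18 + 0.68 − 1) = max(0, -0.14) = 0.00
ψ ⊕ χ = min(1, 0.18 + 0.18) = min(1, 0.36) = 0.36
φ ⊕ (ψ ⊕ χ) = min(1, 0.50 + 0.36) = min(1, 0.86) = 0.86
(ψ ⊙ (¬(¬(¬φ ⊕ ψ) ⊙ ψ) ⊙ (χ ⊕ φ))) ⊕ (φ ⊕ (ψ ⊕ χ)) = min(1, 0.00 + 0.86) = min(1, 0.86) = 0.86
¬((ψ ⊙ (¬(¬(¬φ ⊕ ψ) ⊙ ψ) ⊙ (χ ⊕ φ))) ⊕ (φ ⊕ (ψ ⊕ χ))) = 1 − 0.86 = 0.14

0.14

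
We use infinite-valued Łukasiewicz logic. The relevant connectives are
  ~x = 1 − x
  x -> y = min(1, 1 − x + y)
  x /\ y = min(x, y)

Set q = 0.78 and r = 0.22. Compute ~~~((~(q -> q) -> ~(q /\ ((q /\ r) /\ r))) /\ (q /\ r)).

0.78

q -> q = min(1, 1 − 0.78 + 0.78) = min(1, 1.00) = 1.00
~(q -> q) = 1 − 1.00 = 0.00
q /\ r = min(0.78, 0.22) = 0.22
(q /\ r) /\ r = min(0.22, 0.22) = 0.22
q /\ ((q /\ r) /\ r) = min(0.78, 0.22) = 0.22
~(q /\ ((q /\ r) /\ r)) = 1 − 0.22 = 0.78
~(q -> q) -> ~(q /\ ((q /\ r) /\ r)) = min(1, 1 − 0.00 + 0.78) = min(1, 1.78) = 1.00
(~(q -> q) -> ~(q /\ ((q /\ r) /\ r))) /\ (q /\ r) = min(1.00, 0.22) = 0.22
~((~(q -> q) -> ~(q /\ ((q /\ r) /\ r))) /\ (q /\ r)) = 1 − 0.22 = 0.78
~~((~(q -> q) -> ~(q /\ ((q /\ r) /\ r))) /\ (q /\ r)) = 1 − 0.78 = 0.22
~~~((~(q -> q) -> ~(q /\ ((q /\ r) /\ r))) /\ (q /\ r)) = 1 − 0.22 = 0.78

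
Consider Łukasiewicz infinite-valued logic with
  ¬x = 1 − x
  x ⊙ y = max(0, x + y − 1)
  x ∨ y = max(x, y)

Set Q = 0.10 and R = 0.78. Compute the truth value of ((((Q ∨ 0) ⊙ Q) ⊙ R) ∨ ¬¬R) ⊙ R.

0.56

Q ∨ 0 = max(0.10, 0.00) = 0.10
(Q ∨ 0) ⊙ Q = max(0, 0.10 + 0.10 − 1) = max(0, -0.80) = 0.00
((Q ∨ 0) ⊙ Q) ⊙ R = max(0, 0.00 + 0.78 − 1) = max(0, -0.22) = 0.00
¬R = 1 − 0.78 = 0.22
¬¬R = 1 − 0.22 = 0.78
(((Q ∨ 0) ⊙ Q) ⊙ R) ∨ ¬¬R = max(0.00, 0.78) = 0.78
((((Q ∨ 0) ⊙ Q) ⊙ R) ∨ ¬¬R) ⊙ R = max(0, 0.78 + 0.78 − 1) = max(0, 0.56) = 0.56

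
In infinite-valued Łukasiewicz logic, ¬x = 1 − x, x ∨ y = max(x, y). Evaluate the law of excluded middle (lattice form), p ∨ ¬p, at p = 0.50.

¬p = 1 − 0.50 = 0.50
p ∨ ¬p = max(0.50, 0.50) = 0.50
(The value 0.50 < 1 shows this instance is not satisfied; not a Ł∞-tautology — its value is max(a, 1−a).)

0.50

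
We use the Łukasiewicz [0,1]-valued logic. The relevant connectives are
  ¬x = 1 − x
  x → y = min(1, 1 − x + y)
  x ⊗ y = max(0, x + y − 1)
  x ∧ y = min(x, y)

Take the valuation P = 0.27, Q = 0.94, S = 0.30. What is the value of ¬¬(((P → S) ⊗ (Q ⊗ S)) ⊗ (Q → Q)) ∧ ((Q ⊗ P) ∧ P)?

P → S = min(1, 1 − 0.27 + 0.30) = min(1, 1.03) = 1.00
Q ⊗ S = max(0, 0.94 + 0.30 − 1) = max(0, 0.24) = 0.24
(P → S) ⊗ (Q ⊗ S) = max(0, 1.00 + 0.24 − 1) = max(0, 0.24) = 0.24
Q → Q = min(1, 1 − 0.94 + 0.94) = min(1, 1.00) = 1.00
((P → S) ⊗ (Q ⊗ S)) ⊗ (Q → Q) = max(0, 0.24 + 1.00 − 1) = max(0, 0.24) = 0.24
¬(((P → S) ⊗ (Q ⊗ S)) ⊗ (Q → Q)) = 1 − 0.24 = 0.76
¬¬(((P → S) ⊗ (Q ⊗ S)) ⊗ (Q → Q)) = 1 − 0.76 = 0.24
Q ⊗ P = max(0, 0.94 + 0.27 − 1) = max(0, 0.21) = 0.21
(Q ⊗ P) ∧ P = min(0.21, 0.27) = 0.21
¬¬(((P → S) ⊗ (Q ⊗ S)) ⊗ (Q → Q)) ∧ ((Q ⊗ P) ∧ P) = min(0.24, 0.21) = 0.21

0.21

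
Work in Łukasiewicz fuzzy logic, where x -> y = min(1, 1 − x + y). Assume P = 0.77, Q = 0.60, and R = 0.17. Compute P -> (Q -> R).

0.80

Q -> R = min(1, 1 − 0.60 + 0.17) = min(1, 0.57) = 0.57
P -> (Q -> R) = min(1, 1 − 0.77 + 0.57) = min(1, 0.80) = 0.80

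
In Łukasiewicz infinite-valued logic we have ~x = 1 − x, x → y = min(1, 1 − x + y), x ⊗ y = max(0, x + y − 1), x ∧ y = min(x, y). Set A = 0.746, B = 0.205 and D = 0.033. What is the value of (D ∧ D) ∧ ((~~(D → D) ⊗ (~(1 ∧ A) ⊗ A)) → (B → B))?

0.033

D ∧ D = min(0.033, 0.033) = 0.033
D → D = min(1, 1 − 0.033 + 0.033) = min(1, 1.000) = 1.000
~(D → D) = 1 − 1.000 = 0.000
~~(D → D) = 1 − 0.000 = 1.000
1 ∧ A = min(1.000, 0.746) = 0.746
~(1 ∧ A) = 1 − 0.746 = 0.254
~(1 ∧ A) ⊗ A = max(0, 0.254 + 0.746 − 1) = max(0, 0.000) = 0.000
~~(D → D) ⊗ (~(1 ∧ A) ⊗ A) = max(0, 1.000 + 0.000 − 1) = max(0, 0.000) = 0.000
B → B = min(1, 1 − 0.205 + 0.205) = min(1, 1.000) = 1.000
(~~(D → D) ⊗ (~(1 ∧ A) ⊗ A)) → (B → B) = min(1, 1 − 0.000 + 1.000) = min(1, 2.000) = 1.000
(D ∧ D) ∧ ((~~(D → D) ⊗ (~(1 ∧ A) ⊗ A)) → (B → B)) = min(0.033, 1.000) = 0.033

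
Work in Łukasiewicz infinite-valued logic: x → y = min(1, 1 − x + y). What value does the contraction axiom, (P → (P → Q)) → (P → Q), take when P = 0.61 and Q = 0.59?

0.98

P → Q = min(1, 1 − 0.61 + 0.59) = min(1, 0.98) = 0.98
P → (P → Q) = min(1, 1 − 0.61 + 0.98) = min(1, 1.37) = 1.00
(P → (P → Q)) → (P → Q) = min(1, 1 − 1.00 + 0.98) = min(1, 0.98) = 0.98
(The value 0.98 < 1 shows this instance is not satisfied; fails in Ł∞ (the t-norm is not idempotent).)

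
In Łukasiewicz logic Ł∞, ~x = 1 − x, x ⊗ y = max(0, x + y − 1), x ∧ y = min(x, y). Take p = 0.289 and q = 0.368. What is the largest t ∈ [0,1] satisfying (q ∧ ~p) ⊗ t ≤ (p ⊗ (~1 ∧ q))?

0.632

~p = 1 − 0.289 = 0.711
q ∧ ~p = min(0.368, 0.711) = 0.368
So the left factor is q ∧ ~p = 0.368.
~1 = 1 − 1.000 = 0.000
~1 ∧ q = min(0.000, 0.368) = 0.000
p ⊗ (~1 ∧ q) = max(0, 0.289 + 0.000 − 1) = max(0, -0.711) = 0.000
So the right-hand bound is p ⊗ (~1 ∧ q) = 0.000.
The residuum of the Łukasiewicz t-norm gives the supremum: min(1, 1 − 0.368 + 0.000).
1 − 0.368 + 0.000 = 0.632, so t = min(1, 0.632) = 0.632.
Check: 0.368 ⊗ 0.632 = max(0, 0.000) = 0.000 ≤ 0.000.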